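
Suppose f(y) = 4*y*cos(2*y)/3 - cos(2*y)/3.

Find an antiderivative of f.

An antiderivative is F(y) = 2*y*sin(2*y)/3 - sin(2*y)/6 + cos(2*y)/3.

The integrand splits into summands that can be handled one at a time.
Check: d/dy[2*y*sin(2*y)/3 - sin(2*y)/6 + cos(2*y)/3] = 4*y*cos(2*y)/3 - cos(2*y)/3 = f(y).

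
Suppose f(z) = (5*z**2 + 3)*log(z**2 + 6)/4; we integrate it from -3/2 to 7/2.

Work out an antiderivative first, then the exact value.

Antiderivative: F(z) = (-10*z**3 + 3*z*(5*z**2 + 9)*log(z**2 + 6) + 126*z - 126*sqrt(6)*atan(sqrt(6)*z/6))/36; value = -7*sqrt(6)*atan(7*sqrt(6)/12)/2 - 7*sqrt(6)*atan(sqrt(6)/4)/2 + 335/72 + 81*log(33/4)/32 + 1967*log(73/4)/96

Check any antiderivative F(z) by computing F'(z) and comparing it with f(z).
F(z) = (-10*z**3 + 3*z*(5*z**2 + 9)*log(z**2 + 6) + 126*z - 126*sqrt(6)*atan(sqrt(6)*z/6))/36 is an antiderivative of f.
Check: d/dz[(-10*z**3 + 3*z*(5*z**2 + 9)*log(z**2 + 6) + 126*z - 126*sqrt(6)*atan(sqrt(6)*z/6))/36] = 5*z**2*log(z**2 + 6)/4 + 3*log(z**2 + 6)/4, which equals f(z).
F(7/2) = -7*sqrt(6)*atan(7*sqrt(6)/12)/2 + 49/144 + 1967*log(73/4)/96; F(-3/2) = -81*log(33/4)/32 - 69/16 + 7*sqrt(6)*atan(sqrt(6)/4)/2.
Integral = F(7/2) - F(-3/2) = -7*sqrt(6)*atan(7*sqrt(6)/12)/2 - 7*sqrt(6)*atan(sqrt(6)/4)/2 + 335/72 + 81*log(33/4)/32 + 1967*log(73/4)/96.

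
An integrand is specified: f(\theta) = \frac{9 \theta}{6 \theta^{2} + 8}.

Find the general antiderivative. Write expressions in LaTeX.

The substitution u = \frac{3 \theta^{2}}{2} + 2 works: f is exactly (dF/du)*(du/d\theta) for that inner function.
Check: d/d\theta[\frac{3 \log{\left(\frac{3 \theta^{2}}{2} + 2 \right)}}{4}] = \frac{9 \theta}{6 \theta^{2} + 8} = f(\theta).

F(\theta) = \frac{3 \log{\left(\frac{3 \theta^{2}}{2} + 2 \right)}}{4} + C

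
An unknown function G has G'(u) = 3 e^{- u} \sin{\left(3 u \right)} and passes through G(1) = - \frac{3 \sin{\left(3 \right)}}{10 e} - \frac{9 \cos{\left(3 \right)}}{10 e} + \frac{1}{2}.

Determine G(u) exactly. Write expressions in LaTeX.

G(u) = - \frac{\left(- 5 e^{u} + 3 \sin{\left(3 u \right)} + 9 \cos{\left(3 u \right)}\right) e^{- u}}{10}

The proposed G(u) is checked by its d/du: the result must match the given G'(u).
A general antiderivative is - \frac{3 e^{- u} \sin{\left(3 u \right)}}{10} - \frac{9 e^{- u} \cos{\left(3 u \right)}}{10} + C.
The condition gives C = - \frac{3 \sin{\left(3 \right)}}{10 e} - \frac{9 \cos{\left(3 \right)}}{10 e} + \frac{1}{2} - (- \frac{3 \sin{\left(3 \right)}}{10 e} - \frac{9 \cos{\left(3 \right)}}{10 e}) = \frac{1}{2}.
So G(u) = - \frac{\left(- 5 e^{u} + 3 \sin{\left(3 u \right)} + 9 \cos{\left(3 u \right)}\right) e^{- u}}{10}.
Check: d/du[- \frac{\left(- 5 e^{u} + 3 \sin{\left(3 u \right)} + 9 \cos{\left(3 u \right)}\right) e^{- u}}{10}] = 3 e^{- u} \sin{\left(3 u \right)} = G'(u).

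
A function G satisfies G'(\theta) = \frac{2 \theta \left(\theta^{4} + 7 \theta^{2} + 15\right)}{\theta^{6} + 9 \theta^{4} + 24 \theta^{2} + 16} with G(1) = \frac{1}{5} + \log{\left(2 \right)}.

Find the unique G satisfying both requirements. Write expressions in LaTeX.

G(\theta) = \frac{\theta^{2} \log{\left(\theta^{2} + 1 \right)} + 4 \log{\left(\theta^{2} + 1 \right)} + 1}{\theta^{2} + 4}

The proposed G(\theta) is checked by its d/d\theta: the result must match the given G'(\theta).
A general antiderivative is \log{\left(\theta^{2} + 1 \right)} + \frac{1}{\theta^{2} + 4} + C.
The condition gives C = \frac{1}{5} + \log{\left(2 \right)} - (\frac{1}{5} + \log{\left(2 \right)}) = 0.
So G(\theta) = \frac{\theta^{2} \log{\left(\theta^{2} + 1 \right)} + 4 \log{\left(\theta^{2} + 1 \right)} + 1}{\theta^{2} + 4}.
Check: d/d\theta[\frac{\theta^{2} \log{\left(\theta^{2} + 1 \right)} + 4 \log{\left(\theta^{2} + 1 \right)} + 1}{\theta^{2} + 4}] = \frac{2 \theta^{5} + 14 \theta^{3} + 30 \theta}{\theta^{6} + 9 \theta^{4} + 24 \theta^{2} + 16}, which equals G'(\theta).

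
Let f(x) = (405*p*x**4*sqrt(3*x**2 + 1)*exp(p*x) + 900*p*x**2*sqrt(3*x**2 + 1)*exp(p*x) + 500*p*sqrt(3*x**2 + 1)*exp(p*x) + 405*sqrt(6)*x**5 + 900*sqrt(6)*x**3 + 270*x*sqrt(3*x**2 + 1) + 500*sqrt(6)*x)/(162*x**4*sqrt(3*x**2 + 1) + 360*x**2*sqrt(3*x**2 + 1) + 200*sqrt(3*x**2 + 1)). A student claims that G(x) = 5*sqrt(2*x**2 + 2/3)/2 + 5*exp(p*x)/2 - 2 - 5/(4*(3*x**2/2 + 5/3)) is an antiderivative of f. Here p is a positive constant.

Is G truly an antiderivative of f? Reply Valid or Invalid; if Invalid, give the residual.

d/dx[G] = (405*p*x**4*sqrt(3*x**2 + 1)*exp(p*x) + 900*p*x**2*sqrt(3*x**2 + 1)*exp(p*x) + 500*p*sqrt(3*x**2 + 1)*exp(p*x) + 405*sqrt(6)*x**5 + 900*sqrt(6)*x**3 + 270*x*sqrt(3*x**2 + 1) + 500*sqrt(6)*x)/(162*x**4*sqrt(3*x**2 + 1) + 360*x**2*sqrt(3*x**2 + 1) + 200*sqrt(3*x**2 + 1))
This equals f(x) exactly, so the claim holds.

Valid - the claim checks out under differentiation.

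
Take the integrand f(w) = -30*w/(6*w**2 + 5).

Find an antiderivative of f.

The substitution u = 3*w**2 + 5/2 works: f is exactly (dF/du)*(du/dw) for that inner function.
Check: d/dw[-5*log(3*w**2 + 5/2)/2] = -30*w/(6*w**2 + 5) = f(w).

An antiderivative is F(w) = -5*log(3*w**2 + 5/2)/2.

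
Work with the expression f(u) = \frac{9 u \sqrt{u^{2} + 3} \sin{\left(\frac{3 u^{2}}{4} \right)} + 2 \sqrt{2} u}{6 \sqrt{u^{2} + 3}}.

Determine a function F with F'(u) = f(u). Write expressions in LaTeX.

For F(u) to be correct the identity F'(u) - f(u) = 0 must hold.
Check: d/du[\frac{\sqrt{2 u^{2} + 6}}{3} - \cos{\left(\frac{3 u^{2}}{4} \right)}] = \frac{9 u \sqrt{u^{2} + 3} \sin{\left(\frac{3 u^{2}}{4} \right)} + 2 \sqrt{2} u}{6 \sqrt{u^{2} + 3}} = f(u).

An antiderivative is F(u) = \frac{\sqrt{2 u^{2} + 6}}{3} - \cos{\left(\frac{3 u^{2}}{4} \right)}.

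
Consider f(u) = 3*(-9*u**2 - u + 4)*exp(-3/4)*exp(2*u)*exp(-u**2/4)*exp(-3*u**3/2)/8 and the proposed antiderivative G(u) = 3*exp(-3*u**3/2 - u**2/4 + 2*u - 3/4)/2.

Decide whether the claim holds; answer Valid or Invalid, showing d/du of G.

d/du[G] = (-27*u**2 - 3*u + 12)*exp(-3/4)*exp(2*u)*exp(-u**2/4)*exp(-3*u**3/2)/4
d/du[G] - f(u) = (-27*u**2*exp(3/4)*exp(u**2/4)*exp(3*u**3/2) - 3*u*exp(3/4)*exp(u**2/4)*exp(3*u**3/2) + 12*exp(3/4)*exp(u**2/4)*exp(3*u**3/2))*exp(-3/2)*exp(2*u)*exp(-u**2/2)*exp(-3*u**3)/8 != 0.

Invalid: d/du[G] - f = (-27*u**2*exp(3/4)*exp(u**2/4)*exp(3*u**3/2) - 3*u*exp(3/4)*exp(u**2/4)*exp(3*u**3/2) + 12*exp(3/4)*exp(u**2/4)*exp(3*u**3/2))*exp(-3/2)*exp(2*u)*exp(-u**2/2)*exp(-3*u**3)/8, which is not 0.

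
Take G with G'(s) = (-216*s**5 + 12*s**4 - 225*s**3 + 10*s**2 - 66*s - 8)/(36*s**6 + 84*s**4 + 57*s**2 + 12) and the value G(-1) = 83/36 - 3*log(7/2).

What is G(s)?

G(s) = -2*s/(6*s**2 + 3) - 3*log(3*s**2/2 + 2) + 2 + 1/(8*s**2 + 4)

Since d/ds undoes antidifferentiation here, G(s) must give back the stated G'(s).
A general antiderivative is (1/4 - 2*s/3)/(2*s**2 + 1) - 3*log(3*s**2/2 + 2) + C.
The condition gives C = 83/36 - 3*log(7/2) - (11/36 - 3*log(7/2)) = 2.
So G(s) = -2*s/(6*s**2 + 3) - 3*log(3*s**2/2 + 2) + 2 + 1/(8*s**2 + 4).
Check: d/ds[-2*s/(6*s**2 + 3) - 3*log(3*s**2/2 + 2) + 2 + 1/(8*s**2 + 4)] = (-216*s**5 + 12*s**4 - 225*s**3 + 10*s**2 - 66*s - 8)/(36*s**6 + 84*s**4 + 57*s**2 + 12) = G'(s).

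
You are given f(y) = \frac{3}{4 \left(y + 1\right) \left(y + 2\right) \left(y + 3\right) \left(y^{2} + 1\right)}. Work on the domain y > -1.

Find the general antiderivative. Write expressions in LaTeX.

The denominator factors as 4 \left(y + 1\right) \left(y + 2\right) \left(y + 3\right) \left(y^{2} + 1\right); partial fractions split f into directly integrable pieces: - \frac{3 y}{40 \left(y^{2} + 1\right)} + \frac{3}{80 \left(y + 3\right)} - \frac{3}{20 \left(y + 2\right)} + \frac{3}{16 \left(y + 1\right)}.
Check: d/dy[\frac{3 \log{\left(y + 1 \right)}}{16} - \frac{3 \log{\left(y + 2 \right)}}{20} + \frac{3 \log{\left(y + 3 \right)}}{80} - \frac{3 \log{\left(y^{2} + 1 \right)}}{80}] = \frac{3}{4 y^{5} + 24 y^{4} + 48 y^{3} + 48 y^{2} + 44 y + 24}, which equals f(y).

F(y) = \frac{3 \log{\left(y + 1 \right)}}{16} - \frac{3 \log{\left(y + 2 \right)}}{20} + \frac{3 \log{\left(y + 3 \right)}}{80} - \frac{3 \log{\left(y^{2} + 1 \right)}}{80} + C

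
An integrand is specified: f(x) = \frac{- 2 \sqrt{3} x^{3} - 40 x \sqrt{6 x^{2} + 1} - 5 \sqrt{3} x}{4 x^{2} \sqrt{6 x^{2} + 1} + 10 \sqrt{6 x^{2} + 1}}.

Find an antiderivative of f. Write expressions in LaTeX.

A first test for any F(x): its x-derivative must equal f(x) identically.
Check: d/dx[- \frac{\sqrt{3} \sqrt{6 x^{2} + 1} + 60 \log{\left(x^{2} + \frac{5}{2} \right)}}{12}] = \frac{- 2 \sqrt{3} x^{3} - 40 x \sqrt{6 x^{2} + 1} - 5 \sqrt{3} x}{4 x^{2} \sqrt{6 x^{2} + 1} + 10 \sqrt{6 x^{2} + 1}} = f(x).

An antiderivative is F(x) = - \frac{\sqrt{3} \sqrt{6 x^{2} + 1} + 60 \log{\left(x^{2} + \frac{5}{2} \right)}}{12}.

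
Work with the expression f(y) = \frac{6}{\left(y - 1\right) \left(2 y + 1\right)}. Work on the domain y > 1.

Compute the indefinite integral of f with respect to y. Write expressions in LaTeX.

Factor the denominator (\left(y - 1\right) \left(2 y + 1\right)) and decompose: f = - \frac{4}{2 y + 1} + \frac{2}{y - 1}; each piece integrates to a log, atan, or power term.
Check: d/dy[2 \log{\left(y - 1 \right)} - 2 \log{\left(y + \frac{1}{2} \right)}] = \frac{6}{2 y^{2} - y - 1}, which equals f(y).

F(y) = 2 \log{\left(y - 1 \right)} - 2 \log{\left(y + \frac{1}{2} \right)} + C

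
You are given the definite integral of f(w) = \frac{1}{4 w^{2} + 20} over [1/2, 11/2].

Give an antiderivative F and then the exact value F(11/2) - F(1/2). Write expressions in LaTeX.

Antiderivative: F(w) = \frac{\sqrt{5} \operatorname{atan}{\left(\frac{\sqrt{5} w}{5} \right)}}{20}; value = - \frac{\sqrt{5} \operatorname{atan}{\left(\frac{\sqrt{5}}{10} \right)}}{20} + \frac{\sqrt{5} \operatorname{atan}{\left(\frac{11 \sqrt{5}}{10} \right)}}{20}

An antiderivative F(w) passes only if d/dw[F] lands on f(w) exactly.
F(w) = \frac{\sqrt{5} \operatorname{atan}{\left(\frac{\sqrt{5} w}{5} \right)}}{20} is an antiderivative of f.
Check: d/dw[\frac{\sqrt{5} \operatorname{atan}{\left(\frac{\sqrt{5} w}{5} \right)}}{20}] = \frac{1}{4 w^{2} + 20} = f(w).
F(11/2) = \frac{\sqrt{5} \operatorname{atan}{\left(\frac{11 \sqrt{5}}{10} \right)}}{20}; F(1/2) = \frac{\sqrt{5} \operatorname{atan}{\left(\frac{\sqrt{5}}{10} \right)}}{20}.
Integral = F(11/2) - F(1/2) = - \frac{\sqrt{5} \operatorname{atan}{\left(\frac{\sqrt{5}}{10} \right)}}{20} + \frac{\sqrt{5} \operatorname{atan}{\left(\frac{11 \sqrt{5}}{10} \right)}}{20}.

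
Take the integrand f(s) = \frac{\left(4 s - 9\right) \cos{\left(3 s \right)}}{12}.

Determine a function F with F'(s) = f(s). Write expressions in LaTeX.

Since d/ds undoes antidifferentiation here, F'(s) = f(s) is required of F(s).
Check: d/ds[\frac{s \sin{\left(3 s \right)}}{9} - \frac{\sin{\left(3 s \right)}}{4} + \frac{\cos{\left(3 s \right)}}{27}] = \frac{s \cos{\left(3 s \right)}}{3} - \frac{3 \cos{\left(3 s \right)}}{4}, which equals f(s).

An antiderivative is F(s) = \frac{s \sin{\left(3 s \right)}}{9} - \frac{\sin{\left(3 s \right)}}{4} + \frac{\cos{\left(3 s \right)}}{27}.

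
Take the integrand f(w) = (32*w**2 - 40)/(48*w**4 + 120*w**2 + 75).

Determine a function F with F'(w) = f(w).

Recognize the product-rule pattern: f = u'v + uv' with u = -4*w/3, v = 1/(2*w**2 + 5/2), so integration by parts undoes it.
Check: d/dw[-4*w/(3*(2*w**2 + 5/2))] = (32*w**2 - 40)/(48*w**4 + 120*w**2 + 75) = f(w).

An antiderivative is F(w) = -4*w/(3*(2*w**2 + 5/2)).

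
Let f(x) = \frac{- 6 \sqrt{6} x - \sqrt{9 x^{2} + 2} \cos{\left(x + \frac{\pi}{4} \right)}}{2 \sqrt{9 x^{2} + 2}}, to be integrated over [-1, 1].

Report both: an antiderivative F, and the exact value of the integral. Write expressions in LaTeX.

Whatever form F(x) takes, F'(x) = f(x) is non-negotiable.
F(x) = \frac{- 2 \sqrt{6} \sqrt{9 x^{2} + 2} - 3 \sin{\left(x + \frac{\pi}{4} \right)}}{6} is an antiderivative of f.
Check: d/dx[\frac{- 2 \sqrt{6} \sqrt{9 x^{2} + 2} - 3 \sin{\left(x + \frac{\pi}{4} \right)}}{6}] = \frac{- 6 \sqrt{6} x - \sqrt{9 x^{2} + 2} \cos{\left(x + \frac{\pi}{4} \right)}}{2 \sqrt{9 x^{2} + 2}} = f(x).
F(1) = - \frac{\sqrt{66}}{3} - \frac{\sin{\left(\frac{\pi}{4} + 1 \right)}}{2}; F(-1) = - \frac{\sqrt{66}}{3} - \frac{\cos{\left(\frac{\pi}{4} + 1 \right)}}{2}.
Integral = F(1) - F(-1) = - \frac{\sin{\left(\frac{\pi}{4} + 1 \right)}}{2} + \frac{\cos{\left(\frac{\pi}{4} + 1 \right)}}{2}.

Antiderivative: F(x) = \frac{- 2 \sqrt{6} \sqrt{9 x^{2} + 2} - 3 \sin{\left(x + \frac{\pi}{4} \right)}}{6}; value = - \frac{\sin{\left(\frac{\pi}{4} + 1 \right)}}{2} + \frac{\cos{\left(\frac{\pi}{4} + 1 \right)}}{2}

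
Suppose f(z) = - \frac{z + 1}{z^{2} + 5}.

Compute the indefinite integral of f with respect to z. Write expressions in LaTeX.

F(z) = \frac{- 5 \log{\left(z^{2} + 5 \right)} - 2 \sqrt{5} \operatorname{atan}{\left(\frac{\sqrt{5} z}{5} \right)}}{10} + C

Recover f(z) by differentiating a candidate F(z); any mismatch rules it out.
Check: d/dz[\frac{- 5 \log{\left(z^{2} + 5 \right)} - 2 \sqrt{5} \operatorname{atan}{\left(\frac{\sqrt{5} z}{5} \right)}}{10}] = \frac{- z - 1}{z^{2} + 5}, which equals f(z).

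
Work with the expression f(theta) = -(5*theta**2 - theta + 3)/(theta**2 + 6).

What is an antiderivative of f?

A first test for any F(theta): its theta-derivative must equal f(theta) identically.
Check: d/dtheta[(-10*theta + log(theta**2 + 6) + 9*sqrt(6)*atan(sqrt(6)*theta/6))/2] = (-5*theta**2 + theta - 3)/(theta**2 + 6), which equals f(theta).

An antiderivative is F(theta) = (-10*theta + log(theta**2 + 6) + 9*sqrt(6)*atan(sqrt(6)*theta/6))/2.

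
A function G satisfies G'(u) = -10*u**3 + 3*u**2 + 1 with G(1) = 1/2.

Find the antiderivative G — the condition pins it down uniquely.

G(u) = -(5*u**4 - 2*u**3 - 2*u - 2)/2

The integrand splits into summands that can be handled one at a time.
A general antiderivative is -5*u**4/2 + u**3 + u + C.
The condition gives C = 1/2 - (-1/2) = 1.
So G(u) = -(5*u**4 - 2*u**3 - 2*u - 2)/2.
Check: d/du[-(5*u**4 - 2*u**3 - 2*u - 2)/2] = -10*u**3 + 3*u**2 + 1 = G'(u).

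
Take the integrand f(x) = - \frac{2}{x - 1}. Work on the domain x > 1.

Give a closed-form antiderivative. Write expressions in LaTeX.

An antiderivative F(x) passes only if d/dx[F] lands on f(x) exactly.
Check: d/dx[- 2 \log{\left(2 x - 2 \right)}] = - \frac{2}{x - 1} = f(x).

An antiderivative is F(x) = - 2 \log{\left(2 x - 2 \right)}.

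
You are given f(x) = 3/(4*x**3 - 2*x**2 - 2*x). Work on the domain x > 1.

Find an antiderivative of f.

An antiderivative is F(x) = (-3*log(x) + log(x - 1) + 2*log(x + 1/2))/2.

Factor the denominator (2*x*(x - 1)*(2*x + 1)) and decompose: f = 2/(2*x + 1) + 1/(2*(x - 1)) - 3/(2*x); each piece integrates to a log, atan, or power term.
Check: d/dx[(-3*log(x) + log(x - 1) + 2*log(x + 1/2))/2] = 3/(4*x**3 - 2*x**2 - 2*x) = f(x).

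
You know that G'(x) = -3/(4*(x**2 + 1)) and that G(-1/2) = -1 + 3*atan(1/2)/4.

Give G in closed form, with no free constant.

G(x) = -3*atan(x)/4 - 1

Whatever form G(x) takes, its d/dx must return the stated G'(x).
A general antiderivative is -3*atan(x)/4 + C.
The condition gives C = -1 + 3*atan(1/2)/4 - (3*atan(1/2)/4) = -1.
So G(x) = -3*atan(x)/4 - 1.
Check: d/dx[-3*atan(x)/4 - 1] = -3/(4*x**2 + 4), which equals G'(x).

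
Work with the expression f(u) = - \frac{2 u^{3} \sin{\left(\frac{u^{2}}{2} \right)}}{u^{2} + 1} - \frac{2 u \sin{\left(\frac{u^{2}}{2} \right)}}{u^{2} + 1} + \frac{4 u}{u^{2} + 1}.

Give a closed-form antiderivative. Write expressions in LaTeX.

An antiderivative is F(u) = 2 \left(\log{\left(4 u^{2} + 4 \right)} + \cos{\left(\frac{u^{2}}{2} \right)}\right).

The integrand splits into summands that can be handled one at a time.
Check: d/du[2 \left(\log{\left(4 u^{2} + 4 \right)} + \cos{\left(\frac{u^{2}}{2} \right)}\right)] = \frac{- 2 u^{3} \sin{\left(\frac{u^{2}}{2} \right)} - 2 u \sin{\left(\frac{u^{2}}{2} \right)} + 4 u}{u^{2} + 1}, which equals f(u).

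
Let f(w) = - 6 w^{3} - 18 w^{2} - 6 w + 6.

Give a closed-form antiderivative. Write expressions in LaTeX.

An antiderivative is F(w) = - \frac{3 \left(- w^{2} - 2 w + 1\right)^{2}}{2}.

f matches the chain-rule pattern g'(h)*h' with inner function h(w) = - w^{2} - 2 w + 1; substituting u = h(w) collapses the integral.
Check: d/dw[- \frac{3 \left(- w^{2} - 2 w + 1\right)^{2}}{2}] = - 6 w^{3} - 18 w^{2} - 6 w + 6 = f(w).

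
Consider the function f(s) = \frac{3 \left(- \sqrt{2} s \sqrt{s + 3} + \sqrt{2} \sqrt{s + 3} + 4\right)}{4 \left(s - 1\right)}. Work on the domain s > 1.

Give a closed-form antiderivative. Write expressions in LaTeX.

An antiderivative is F(s) = - \frac{\sqrt{2} s \sqrt{s + 3} + 3 \sqrt{2} \sqrt{s + 3} - 6 \log{\left(s - 1 \right)}}{2}.

An antiderivative F(s) passes only if d/ds[F] lands on f(s) exactly.
Check: d/ds[- \frac{\sqrt{2} s \sqrt{s + 3} + 3 \sqrt{2} \sqrt{s + 3} - 6 \log{\left(s - 1 \right)}}{2}] = \frac{- 3 \sqrt{2} s^{2} - 6 \sqrt{2} s + 12 \sqrt{s + 3} + 9 \sqrt{2}}{4 s \sqrt{s + 3} - 4 \sqrt{s + 3}}, which equals f(s).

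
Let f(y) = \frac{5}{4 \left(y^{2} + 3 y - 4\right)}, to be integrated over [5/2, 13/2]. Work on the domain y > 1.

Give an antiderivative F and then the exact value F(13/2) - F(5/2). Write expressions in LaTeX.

Factor the denominator (4 \left(y - 1\right) \left(y + 4\right)) and decompose: f = - \frac{1}{4 \left(y + 4\right)} + \frac{1}{4 \left(y - 1\right)}; each piece integrates to a log, atan, or power term.
F(y) = - \frac{- \log{\left(y - 1 \right)} + \log{\left(y + 4 \right)}}{4} is an antiderivative of f.
Check: d/dy[- \frac{- \log{\left(y - 1 \right)} + \log{\left(y + 4 \right)}}{4}] = \frac{5}{4 y^{2} + 12 y - 16}, which equals f(y).
F(13/2) = - \frac{\log{\left(\frac{21}{2} \right)}}{4} + \frac{\log{\left(\frac{11}{2} \right)}}{4}; F(5/2) = - \frac{\log{\left(\frac{13}{2} \right)}}{4} + \frac{\log{\left(\frac{3}{2} \right)}}{4}.
Integral = F(13/2) - F(5/2) = - \frac{\log{\left(\frac{21}{2} \right)}}{4} - \frac{\log{\left(\frac{3}{2} \right)}}{4} + \frac{\log{\left(\frac{11}{2} \right)}}{4} + \frac{\log{\left(\frac{13}{2} \right)}}{4}.

Antiderivative: F(y) = - \frac{- \log{\left(y - 1 \right)} + \log{\left(y + 4 \right)}}{4}; value = - \frac{\log{\left(\frac{21}{2} \right)}}{4} - \frac{\log{\left(\frac{3}{2} \right)}}{4} + \frac{\log{\left(\frac{11}{2} \right)}}{4} + \frac{\log{\left(\frac{13}{2} \right)}}{4}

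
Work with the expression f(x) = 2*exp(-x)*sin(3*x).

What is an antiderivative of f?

An antiderivative is F(x) = (-sin(3*x) - 3*cos(3*x))*exp(-x)/5.

Whatever form F(x) takes, F'(x) = f(x) is non-negotiable.
Check: d/dx[(-sin(3*x) - 3*cos(3*x))*exp(-x)/5] = 2*exp(-x)*sin(3*x) = f(x).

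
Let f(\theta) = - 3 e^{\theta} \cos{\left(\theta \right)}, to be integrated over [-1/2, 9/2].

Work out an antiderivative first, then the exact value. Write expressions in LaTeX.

Whatever form F(\theta) takes, F'(\theta) = f(\theta) is non-negotiable.
F(\theta) = - \frac{3 e^{\theta} \sin{\left(\theta \right)}}{2} - \frac{3 e^{\theta} \cos{\left(\theta \right)}}{2} is an antiderivative of f.
Check: d/d\theta[- \frac{3 e^{\theta} \sin{\left(\theta \right)}}{2} - \frac{3 e^{\theta} \cos{\left(\theta \right)}}{2}] = - 3 e^{\theta} \cos{\left(\theta \right)} = f(\theta).
F(9/2) = - \frac{3 e^{\frac{9}{2}} \cos{\left(\frac{9}{2} \right)}}{2} - \frac{3 e^{\frac{9}{2}} \sin{\left(\frac{9}{2} \right)}}{2}; F(-1/2) = - \frac{3 \cos{\left(\frac{1}{2} \right)}}{2 e^{\frac{1}{2}}} + \frac{3 \sin{\left(\frac{1}{2} \right)}}{2 e^{\frac{1}{2}}}.
Integral = F(9/2) - F(-1/2) = - \frac{3 \sin{\left(\frac{1}{2} \right)}}{2 e^{\frac{1}{2}}} + \frac{3 \cos{\left(\frac{1}{2} \right)}}{2 e^{\frac{1}{2}}} - \frac{3 e^{\frac{9}{2}} \cos{\left(\frac{9}{2} \right)}}{2} - \frac{3 e^{\frac{9}{2}} \sin{\left(\frac{9}{2} \right)}}{2}.

Antiderivative: F(\theta) = - \frac{3 e^{\theta} \sin{\left(\theta \right)}}{2} - \frac{3 e^{\theta} \cos{\left(\theta \right)}}{2}; value = - \frac{3 \sin{\left(\frac{1}{2} \right)}}{2 e^{\frac{1}{2}}} + \frac{3 \cos{\left(\frac{1}{2} \right)}}{2 e^{\frac{1}{2}}} - \frac{3 e^{\frac{9}{2}} \cos{\left(\frac{9}{2} \right)}}{2} - \frac{3 e^{\frac{9}{2}} \sin{\left(\frac{9}{2} \right)}}{2}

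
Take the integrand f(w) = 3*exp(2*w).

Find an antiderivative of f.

An antiderivative F(w) passes only if d/dw[F] lands on f(w) exactly.
Check: d/dw[3*exp(2*w)/2] = 3*exp(2*w) = f(w).

An antiderivative is F(w) = 3*exp(2*w)/2.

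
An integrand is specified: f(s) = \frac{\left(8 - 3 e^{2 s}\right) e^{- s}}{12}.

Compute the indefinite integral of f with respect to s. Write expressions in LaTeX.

F(s) = \frac{\left(- 3 e^{2 s} - 8\right) e^{- s}}{12} + C

For F(s) to be correct the identity F'(s) - f(s) = 0 must hold.
Check: d/ds[\frac{\left(- 3 e^{2 s} - 8\right) e^{- s}}{12}] = \frac{\left(8 - 3 e^{2 s}\right) e^{- s}}{12} = f(s).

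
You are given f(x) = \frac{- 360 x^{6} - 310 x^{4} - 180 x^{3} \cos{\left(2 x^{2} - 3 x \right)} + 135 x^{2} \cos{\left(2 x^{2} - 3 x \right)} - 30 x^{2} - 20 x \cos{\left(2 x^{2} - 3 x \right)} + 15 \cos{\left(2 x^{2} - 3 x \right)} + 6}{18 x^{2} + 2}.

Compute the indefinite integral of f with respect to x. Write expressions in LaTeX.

F(x) = - 4 x^{5} - 5 x^{3} - \frac{5 \sin{\left(2 x^{2} - 3 x \right)}}{2} + \operatorname{atan}{\left(3 x \right)} + C

Whatever form F(x) takes, F'(x) = f(x) is non-negotiable.
Check: d/dx[- 4 x^{5} - 5 x^{3} - \frac{5 \sin{\left(2 x^{2} - 3 x \right)}}{2} + \operatorname{atan}{\left(3 x \right)}] = \frac{- 360 x^{6} - 310 x^{4} - 180 x^{3} \cos{\left(2 x^{2} - 3 x \right)} + 135 x^{2} \cos{\left(2 x^{2} - 3 x \right)} - 30 x^{2} - 20 x \cos{\left(2 x^{2} - 3 x \right)} + 15 \cos{\left(2 x^{2} - 3 x \right)} + 6}{18 x^{2} + 2} = f(x).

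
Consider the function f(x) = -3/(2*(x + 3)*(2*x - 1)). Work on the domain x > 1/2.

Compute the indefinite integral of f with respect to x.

The denominator factors as 2*(x + 3)*(2*x - 1); partial fractions split f into directly integrable pieces: -3/(7*(2*x - 1)) + 3/(14*(x + 3)).
Check: d/dx[3*(-log(x - 1/2) + log(x + 3))/14] = -3/(4*x**2 + 10*x - 6), which equals f(x).

F(x) = 3*(-log(x - 1/2) + log(x + 3))/14 + C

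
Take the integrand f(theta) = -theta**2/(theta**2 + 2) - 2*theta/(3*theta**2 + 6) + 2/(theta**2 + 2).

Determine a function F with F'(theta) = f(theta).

An antiderivative is F(theta) = (-3*theta - log(theta**2 + 2) + 6*sqrt(2)*atan(sqrt(2)*theta/2))/3.

The integrand splits into summands that can be handled one at a time.
Check: d/dtheta[(-3*theta - log(theta**2 + 2) + 6*sqrt(2)*atan(sqrt(2)*theta/2))/3] = (-3*theta**2 - 2*theta + 6)/(3*theta**2 + 6), which equals f(theta).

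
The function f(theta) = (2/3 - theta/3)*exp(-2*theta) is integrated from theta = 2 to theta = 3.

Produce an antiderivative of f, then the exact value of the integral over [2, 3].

Antiderivative: F(theta) = (2*theta - 3)*exp(-2*theta)/12; value = -exp(-4)/12 + exp(-6)/4

Recognize the product-rule pattern: f = u'v + uv' with u = theta/6 - 1/4, v = exp(-2*theta), so integration by parts undoes it.
F(theta) = (2*theta - 3)*exp(-2*theta)/12 is an antiderivative of f.
Check: d/dtheta[(2*theta - 3)*exp(-2*theta)/12] = (2 - theta)*exp(-2*theta)/3, which equals f(theta).
F(3) = exp(-6)/4; F(2) = exp(-4)/12.
Integral = F(3) - F(2) = -exp(-4)/12 + exp(-6)/4.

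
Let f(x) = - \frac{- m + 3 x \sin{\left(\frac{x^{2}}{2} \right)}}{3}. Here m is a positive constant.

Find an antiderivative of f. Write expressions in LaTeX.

An antiderivative is F(x) = \frac{m x + 3 \cos{\left(\frac{x^{2}}{2} \right)}}{3}.

Recover f(x) by differentiating a candidate F(x); any mismatch rules it out.
Check: d/dx[\frac{m x + 3 \cos{\left(\frac{x^{2}}{2} \right)}}{3}] = \frac{m}{3} - x \sin{\left(\frac{x^{2}}{2} \right)}, which equals f(x).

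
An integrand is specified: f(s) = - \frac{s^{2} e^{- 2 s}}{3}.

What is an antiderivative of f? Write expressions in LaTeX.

Recognize the product-rule pattern: f = u'v + uv' with u = \frac{s^{2}}{6} + \frac{s}{6} + \frac{1}{12}, v = e^{- 2 s}, so integration by parts undoes it.
Check: d/ds[\frac{\left(2 s^{2} + 2 s + 1\right) e^{- 2 s}}{12}] = - \frac{s^{2} e^{- 2 s}}{3} = f(s).

An antiderivative is F(s) = \frac{\left(2 s^{2} + 2 s + 1\right) e^{- 2 s}}{12}.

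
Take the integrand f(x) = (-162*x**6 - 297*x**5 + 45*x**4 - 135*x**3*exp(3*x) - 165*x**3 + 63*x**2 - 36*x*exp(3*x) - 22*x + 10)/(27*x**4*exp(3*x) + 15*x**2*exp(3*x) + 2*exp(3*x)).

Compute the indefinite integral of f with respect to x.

F(x) = (4*x**2 + 10*x - 2*exp(3*x)*log(3*x**2 + 2/3) - 3*exp(3*x)*log(3*x**2 + 1))*exp(-3*x)/2 + C

Since d/dx undoes antidifferentiation here, F'(x) = f(x) is required of F(x).
Check: d/dx[(4*x**2 + 10*x - 2*exp(3*x)*log(3*x**2 + 2/3) - 3*exp(3*x)*log(3*x**2 + 1))*exp(-3*x)/2] = (-162*x**6 - 297*x**5 + 45*x**4 - 135*x**3*exp(3*x) - 165*x**3 + 63*x**2 - 36*x*exp(3*x) - 22*x + 10)/(27*x**4*exp(3*x) + 15*x**2*exp(3*x) + 2*exp(3*x)) = f(x).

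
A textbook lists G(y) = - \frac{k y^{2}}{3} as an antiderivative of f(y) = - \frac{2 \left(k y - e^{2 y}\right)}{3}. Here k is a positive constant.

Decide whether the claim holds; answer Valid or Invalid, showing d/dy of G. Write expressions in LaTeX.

Invalid: d/dy[G] - f = - \frac{2 e^{2 y}}{3}, which is not 0.

d/dy[G] = - \frac{2 k y}{3}
d/dy[G] - f(y) = - \frac{2 e^{2 y}}{3} != 0.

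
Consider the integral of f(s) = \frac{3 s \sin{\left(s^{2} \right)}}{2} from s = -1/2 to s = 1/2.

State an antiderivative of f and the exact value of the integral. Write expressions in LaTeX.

Antiderivative: F(s) = - \frac{3 \cos{\left(s^{2} \right)}}{4}; value = 0

Since d/ds undoes antidifferentiation here, F'(s) = f(s) is required of F(s).
F(s) = - \frac{3 \cos{\left(s^{2} \right)}}{4} is an antiderivative of f.
Check: d/ds[- \frac{3 \cos{\left(s^{2} \right)}}{4}] = \frac{3 s \sin{\left(s^{2} \right)}}{2} = f(s).
F(1/2) = - \frac{3 \cos{\left(\frac{1}{4} \right)}}{4}; F(-1/2) = - \frac{3 \cos{\left(\frac{1}{4} \right)}}{4}.
Integral = F(1/2) - F(-1/2) = 0.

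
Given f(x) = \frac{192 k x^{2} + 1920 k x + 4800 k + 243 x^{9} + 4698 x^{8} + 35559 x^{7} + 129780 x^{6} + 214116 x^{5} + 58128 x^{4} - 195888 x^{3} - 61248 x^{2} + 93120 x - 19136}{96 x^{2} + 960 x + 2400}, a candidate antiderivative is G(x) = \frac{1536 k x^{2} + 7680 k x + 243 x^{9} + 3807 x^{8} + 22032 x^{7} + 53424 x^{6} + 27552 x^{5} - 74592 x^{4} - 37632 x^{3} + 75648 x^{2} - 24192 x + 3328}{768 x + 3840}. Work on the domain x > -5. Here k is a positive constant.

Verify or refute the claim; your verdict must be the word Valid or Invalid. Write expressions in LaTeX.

Invalid: d/dx[G] - f = \frac{3}{2}, which is not 0.

d/dx[G] = \frac{192 k x^{2} + 1920 k x + 4800 k + 243 x^{9} + 4698 x^{8} + 35559 x^{7} + 129780 x^{6} + 214116 x^{5} + 58128 x^{4} - 195888 x^{3} - 61104 x^{2} + 94560 x - 15536}{96 x^{2} + 960 x + 2400}
d/dx[G] - f(x) = \frac{3}{2} != 0.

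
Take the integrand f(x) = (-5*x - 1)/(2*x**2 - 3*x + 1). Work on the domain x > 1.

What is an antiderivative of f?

An antiderivative is F(x) = -6*log(x - 1) + 7*log(x - 1/2)/2.

The denominator factors as (x - 1)*(2*x - 1); partial fractions split f into directly integrable pieces: 7/(2*x - 1) - 6/(x - 1).
Check: d/dx[-6*log(x - 1) + 7*log(x - 1/2)/2] = (-5*x - 1)/(2*x**2 - 3*x + 1) = f(x).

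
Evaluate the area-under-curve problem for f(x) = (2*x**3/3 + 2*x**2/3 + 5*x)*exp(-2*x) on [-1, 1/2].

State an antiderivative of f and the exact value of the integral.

f has the shape u'v + uv' for u = -x**3/3 - 5*x**2/6 - 10*x/3 - 5/3 and v = exp(-2*x) — it is the derivative of the product u*v.
F(x) = -(2*x**3 + 5*x**2 + 20*x + 10)*exp(-2*x)/6 is an antiderivative of f.
Check: d/dx[-(2*x**3 + 5*x**2 + 20*x + 10)*exp(-2*x)/6] = (2*x**3 + 2*x**2 + 15*x)*exp(-2*x)/3, which equals f(x).
F(1/2) = -43*exp(-1)/12; F(-1) = 7*exp(2)/6.
Integral = F(1/2) - F(-1) = -7*exp(2)/6 - 43*exp(-1)/12.

Antiderivative: F(x) = -(2*x**3 + 5*x**2 + 20*x + 10)*exp(-2*x)/6; value = -7*exp(2)/6 - 43*exp(-1)/12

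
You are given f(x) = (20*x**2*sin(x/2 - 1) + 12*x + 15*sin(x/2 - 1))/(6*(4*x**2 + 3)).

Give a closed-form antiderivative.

An antiderivative is F(x) = log(2*x**2 + 3/2)/4 - 5*cos(x/2 - 1)/3.

Differentiate the proposed F(x) back; it has to land on f(x) exactly.
Check: d/dx[log(2*x**2 + 3/2)/4 - 5*cos(x/2 - 1)/3] = (20*x**2*sin(x/2 - 1) + 12*x + 15*sin(x/2 - 1))/(24*x**2 + 18), which equals f(x).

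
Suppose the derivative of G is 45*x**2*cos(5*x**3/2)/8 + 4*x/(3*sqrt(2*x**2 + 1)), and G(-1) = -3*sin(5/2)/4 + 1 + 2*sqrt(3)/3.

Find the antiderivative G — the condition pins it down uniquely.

Integrate term by term and add the pieces.
A general antiderivative is 2*sqrt(2*x**2 + 1)/3 + 3*sin(5*x**3/2)/4 + C.
The condition gives C = -3*sin(5/2)/4 + 1 + 2*sqrt(3)/3 - (-3*sin(5/2)/4 + 2*sqrt(3)/3) = 1.
So G(x) = 2*sqrt(2*x**2 + 1)/3 + 3*sin(5*x**3/2)/4 + 1.
Check: d/dx[2*sqrt(2*x**2 + 1)/3 + 3*sin(5*x**3/2)/4 + 1] = (135*x**2*sqrt(2*x**2 + 1)*cos(5*x**3/2) + 32*x)/(24*sqrt(2*x**2 + 1)), which equals G'(x).

G(x) = 2*sqrt(2*x**2 + 1)/3 + 3*sin(5*x**3/2)/4 + 1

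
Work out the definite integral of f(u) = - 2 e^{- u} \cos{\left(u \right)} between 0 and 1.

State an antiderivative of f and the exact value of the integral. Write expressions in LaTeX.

An antiderivative F(u) passes only if d/du[F] lands on f(u) exactly.
F(u) = - e^{- u} \sin{\left(u \right)} + e^{- u} \cos{\left(u \right)} is an antiderivative of f.
Check: d/du[- e^{- u} \sin{\left(u \right)} + e^{- u} \cos{\left(u \right)}] = - 2 e^{- u} \cos{\left(u \right)} = f(u).
F(1) = - \frac{\sin{\left(1 \right)}}{e} + \frac{\cos{\left(1 \right)}}{e}; F(0) = 1.
Integral = F(1) - F(0) = -1 - \frac{\sin{\left(1 \right)}}{e} + \frac{\cos{\left(1 \right)}}{e}.

Antiderivative: F(u) = - e^{- u} \sin{\left(u \right)} + e^{- u} \cos{\left(u \right)}; value = -1 - \frac{\sin{\left(1 \right)}}{e} + \frac{\cos{\left(1 \right)}}{e}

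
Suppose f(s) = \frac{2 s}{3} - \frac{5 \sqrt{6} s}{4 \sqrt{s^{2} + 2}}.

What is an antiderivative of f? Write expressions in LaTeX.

Integrate term by term and add the pieces.
Check: d/ds[\frac{s^{2}}{3} - \frac{5 \sqrt{\frac{3 s^{2}}{2} + 3}}{2}] = \frac{8 s \sqrt{s^{2} + 2} - 15 \sqrt{6} s}{12 \sqrt{s^{2} + 2}}, which equals f(s).

An antiderivative is F(s) = \frac{s^{2}}{3} - \frac{5 \sqrt{\frac{3 s^{2}}{2} + 3}}{2}.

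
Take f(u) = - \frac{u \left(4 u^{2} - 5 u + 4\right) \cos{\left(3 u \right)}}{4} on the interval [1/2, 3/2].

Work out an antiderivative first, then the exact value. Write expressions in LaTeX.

Antiderivative: F(u) = - \frac{u^{3} \sin{\left(3 u \right)}}{3} + \frac{5 u^{2} \sin{\left(3 u \right)}}{12} - \frac{u^{2} \cos{\left(3 u \right)}}{3} - \frac{u \sin{\left(3 u \right)}}{9} + \frac{5 u \cos{\left(3 u \right)}}{18} - \frac{5 \sin{\left(3 u \right)}}{54} - \frac{\cos{\left(3 u \right)}}{27}; value = - \frac{\cos{\left(\frac{3}{2} \right)}}{54} - \frac{10 \cos{\left(\frac{9}{2} \right)}}{27} + \frac{37 \sin{\left(\frac{3}{2} \right)}}{432} - \frac{193 \sin{\left(\frac{9}{2} \right)}}{432}

Any candidate F(u) must reproduce f(u) exactly when differentiated.
F(u) = - \frac{u^{3} \sin{\left(3 u \right)}}{3} + \frac{5 u^{2} \sin{\left(3 u \right)}}{12} - \frac{u^{2} \cos{\left(3 u \right)}}{3} - \frac{u \sin{\left(3 u \right)}}{9} + \frac{5 u \cos{\left(3 u \right)}}{18} - \frac{5 \sin{\left(3 u \right)}}{54} - \frac{\cos{\left(3 u \right)}}{27} is an antiderivative of f.
Check: d/du[- \frac{u^{3} \sin{\left(3 u \right)}}{3} + \frac{5 u^{2} \sin{\left(3 u \right)}}{12} - \frac{u^{2} \cos{\left(3 u \right)}}{3} - \frac{u \sin{\left(3 u \right)}}{9} + \frac{5 u \cos{\left(3 u \right)}}{18} - \frac{5 \sin{\left(3 u \right)}}{54} - \frac{\cos{\left(3 u \right)}}{27}] = - u^{3} \cos{\left(3 u \right)} + \frac{5 u^{2} \cos{\left(3 u \right)}}{4} - u \cos{\left(3 u \right)}, which equals f(u).
F(3/2) = - \frac{10 \cos{\left(\frac{9}{2} \right)}}{27} - \frac{193 \sin{\left(\frac{9}{2} \right)}}{432}; F(1/2) = - \frac{37 \sin{\left(\frac{3}{2} \right)}}{432} + \frac{\cos{\left(\frac{3}{2} \right)}}{54}.
Integral = F(3/2) - F(1/2) = - \frac{\cos{\left(\frac{3}{2} \right)}}{54} - \frac{10 \cos{\left(\frac{9}{2} \right)}}{27} + \frac{37 \sin{\left(\frac{3}{2} \right)}}{432} - \frac{193 \sin{\left(\frac{9}{2} \right)}}{432}.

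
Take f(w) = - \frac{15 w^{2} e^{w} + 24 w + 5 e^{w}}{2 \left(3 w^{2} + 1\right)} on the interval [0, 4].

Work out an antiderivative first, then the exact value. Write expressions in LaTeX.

An antiderivative F(w) passes only if d/dw[F] lands on f(w) exactly.
F(w) = \frac{- 5 e^{w} - 4 \log{\left(\frac{3 w^{2}}{2} + \frac{1}{2} \right)}}{2} is an antiderivative of f.
Check: d/dw[\frac{- 5 e^{w} - 4 \log{\left(\frac{3 w^{2}}{2} + \frac{1}{2} \right)}}{2}] = \frac{- 15 w^{2} e^{w} - 24 w - 5 e^{w}}{6 w^{2} + 2}, which equals f(w).
F(4) = - \frac{5 e^{4}}{2} - 2 \log{\left(\frac{49}{2} \right)}; F(0) = - \frac{5}{2} + 2 \log{\left(2 \right)}.
Integral = F(4) - F(0) = - \frac{5 e^{4}}{2} - 2 \log{\left(\frac{49}{2} \right)} - 2 \log{\left(2 \right)} + \frac{5}{2}.

Antiderivative: F(w) = \frac{- 5 e^{w} - 4 \log{\left(\frac{3 w^{2}}{2} + \frac{1}{2} \right)}}{2}; value = - \frac{5 e^{4}}{2} - 2 \log{\left(\frac{49}{2} \right)} - 2 \log{\left(2 \right)} + \frac{5}{2}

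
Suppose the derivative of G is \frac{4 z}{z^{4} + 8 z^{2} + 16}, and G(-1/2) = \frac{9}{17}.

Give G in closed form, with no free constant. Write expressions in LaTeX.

The substitution u = z^{2} + 4 works: G'(z) is exactly (dG/du)*(du/dz) for that inner function.
A general antiderivative is - \frac{2}{z^{2} + 4} + C.
The condition gives C = \frac{9}{17} - (- \frac{8}{17}) = 1.
So G(z) = 1 - \frac{2}{z^{2} + 4}.
Check: d/dz[1 - \frac{2}{z^{2} + 4}] = \frac{4 z}{z^{4} + 8 z^{2} + 16} = G'(z).

G(z) = 1 - \frac{2}{z^{2} + 4}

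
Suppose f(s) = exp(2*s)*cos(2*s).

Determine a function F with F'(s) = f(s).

An antiderivative is F(s) = (sin(2*s) + cos(2*s))*exp(2*s)/4.

For F(s) to be correct the identity F'(s) - f(s) = 0 must hold.
Check: d/ds[(sin(2*s) + cos(2*s))*exp(2*s)/4] = exp(2*s)*cos(2*s) = f(s).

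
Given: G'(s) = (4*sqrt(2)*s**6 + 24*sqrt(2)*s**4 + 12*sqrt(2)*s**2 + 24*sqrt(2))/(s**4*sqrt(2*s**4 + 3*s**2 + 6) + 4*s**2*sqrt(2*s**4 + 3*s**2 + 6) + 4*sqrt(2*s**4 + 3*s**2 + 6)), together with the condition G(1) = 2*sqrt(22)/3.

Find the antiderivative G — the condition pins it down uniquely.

For G(s) to be correct, d/ds[G] must agree with the stated G'(s) identically.
A general antiderivative is 8*s*sqrt(s**4 + 3*s**2/2 + 3)/(2*s**2 + 4) + C.
The condition gives C = 2*sqrt(22)/3 - (2*sqrt(22)/3) = 0.
So G(s) = 8*s*sqrt(s**4 + 3*s**2/2 + 3)/(2*s**2 + 4).
Check: d/ds[8*s*sqrt(s**4 + 3*s**2/2 + 3)/(2*s**2 + 4)] = (4*sqrt(2)*s**6 + 24*sqrt(2)*s**4 + 12*sqrt(2)*s**2 + 24*sqrt(2))/(s**4*sqrt(2*s**4 + 3*s**2 + 6) + 4*s**2*sqrt(2*s**4 + 3*s**2 + 6) + 4*sqrt(2*s**4 + 3*s**2 + 6)) = G'(s).

G(s) = 8*s*sqrt(s**4 + 3*s**2/2 + 3)/(2*s**2 + 4)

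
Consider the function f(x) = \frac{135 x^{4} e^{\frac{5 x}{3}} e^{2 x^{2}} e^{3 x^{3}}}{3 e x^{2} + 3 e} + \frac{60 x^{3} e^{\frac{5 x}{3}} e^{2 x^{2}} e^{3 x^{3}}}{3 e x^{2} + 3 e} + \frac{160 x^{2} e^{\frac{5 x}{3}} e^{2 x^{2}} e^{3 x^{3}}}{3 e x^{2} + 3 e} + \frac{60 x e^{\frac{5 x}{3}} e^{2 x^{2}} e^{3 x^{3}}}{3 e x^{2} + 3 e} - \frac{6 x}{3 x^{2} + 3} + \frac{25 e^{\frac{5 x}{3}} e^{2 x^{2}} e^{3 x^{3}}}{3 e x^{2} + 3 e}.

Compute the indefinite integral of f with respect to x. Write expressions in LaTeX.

F(x) = \frac{5 e^{\frac{5 x}{3}} e^{2 x^{2}} e^{3 x^{3}}}{e} - \log{\left(2 x^{2} + 2 \right)} + C

The integrand splits into summands that can be handled one at a time.
Check: d/dx[\frac{5 e^{\frac{5 x}{3}} e^{2 x^{2}} e^{3 x^{3}}}{e} - \log{\left(2 x^{2} + 2 \right)}] = \frac{135 x^{4} e^{\frac{5 x}{3}} e^{2 x^{2}} e^{3 x^{3}} + 60 x^{3} e^{\frac{5 x}{3}} e^{2 x^{2}} e^{3 x^{3}} + 160 x^{2} e^{\frac{5 x}{3}} e^{2 x^{2}} e^{3 x^{3}} + 60 x e^{\frac{5 x}{3}} e^{2 x^{2}} e^{3 x^{3}} - 6 e x + 25 e^{\frac{5 x}{3}} e^{2 x^{2}} e^{3 x^{3}}}{3 e x^{2} + 3 e}, which equals f(x).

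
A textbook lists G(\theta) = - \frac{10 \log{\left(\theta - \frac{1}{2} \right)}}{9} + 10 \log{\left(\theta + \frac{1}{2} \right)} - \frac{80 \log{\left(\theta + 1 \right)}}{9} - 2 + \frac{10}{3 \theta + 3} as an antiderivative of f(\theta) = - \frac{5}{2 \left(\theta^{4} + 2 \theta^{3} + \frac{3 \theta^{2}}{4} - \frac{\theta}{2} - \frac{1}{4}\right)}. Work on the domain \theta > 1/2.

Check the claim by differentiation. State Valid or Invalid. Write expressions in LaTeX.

Valid - differentiating G returns exactly f.

d/d\theta[G] = - \frac{10}{4 \theta^{4} + 8 \theta^{3} + 3 \theta^{2} - 2 \theta - 1}
This equals f(\theta) exactly, so the claim holds.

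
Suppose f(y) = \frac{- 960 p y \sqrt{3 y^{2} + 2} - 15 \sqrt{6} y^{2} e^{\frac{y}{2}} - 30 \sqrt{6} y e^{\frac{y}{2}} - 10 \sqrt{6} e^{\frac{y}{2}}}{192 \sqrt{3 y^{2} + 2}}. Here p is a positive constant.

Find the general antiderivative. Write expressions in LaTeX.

Since d/dy undoes antidifferentiation here, F'(y) = f(y) is required of F(y).
Check: d/dy[- \frac{5 \left(48 p y^{2} + \sqrt{6} \sqrt{3 y^{2} + 2} e^{\frac{y}{2}}\right)}{96}] = \frac{- 960 p y \sqrt{3 y^{2} + 2} - 15 \sqrt{6} y^{2} e^{\frac{y}{2}} - 30 \sqrt{6} y e^{\frac{y}{2}} - 10 \sqrt{6} e^{\frac{y}{2}}}{192 \sqrt{3 y^{2} + 2}} = f(y).

F(y) = - \frac{5 \left(48 p y^{2} + \sqrt{6} \sqrt{3 y^{2} + 2} e^{\frac{y}{2}}\right)}{96} + C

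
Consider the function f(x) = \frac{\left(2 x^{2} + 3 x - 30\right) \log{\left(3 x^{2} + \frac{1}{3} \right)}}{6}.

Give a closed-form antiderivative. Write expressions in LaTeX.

Whatever form F(x) takes, F'(x) = f(x) is non-negotiable.
Check: d/dx[\frac{x^{3} \log{\left(3 x^{2} + \frac{1}{3} \right)}}{9} - \frac{2 x^{3}}{27} + \frac{x^{2} \log{\left(3 x^{2} + \frac{1}{3} \right)}}{4} - \frac{x^{2}}{4} - 5 x \log{\left(3 x^{2} + \frac{1}{3} \right)} + \frac{812 x}{81} + \frac{\log{\left(x^{2} + \frac{1}{9} \right)}}{36} - \frac{812 \operatorname{atan}{\left(3 x \right)}}{243}] = \frac{x^{2} \log{\left(3 x^{2} + \frac{1}{3} \right)}}{3} + \frac{x \log{\left(3 x^{2} + \frac{1}{3} \right)}}{2} - 5 \log{\left(3 x^{2} + \frac{1}{3} \right)}, which equals f(x).

An antiderivative is F(x) = \frac{x^{3} \log{\left(3 x^{2} + \frac{1}{3} \right)}}{9} - \frac{2 x^{3}}{27} + \frac{x^{2} \log{\left(3 x^{2} + \frac{1}{3} \right)}}{4} - \frac{x^{2}}{4} - 5 x \log{\left(3 x^{2} + \frac{1}{3} \right)} + \frac{812 x}{81} + \frac{\log{\left(x^{2} + \frac{1}{9} \right)}}{36} - \frac{812 \operatorname{atan}{\left(3 x \right)}}{243}.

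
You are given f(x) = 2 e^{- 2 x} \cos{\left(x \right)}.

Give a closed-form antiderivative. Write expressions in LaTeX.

Recover f(x) by differentiating a candidate F(x); any mismatch rules it out.
Check: d/dx[- \frac{2 \left(- \sin{\left(x \right)} + 2 \cos{\left(x \right)}\right) e^{- 2 x}}{5}] = 2 e^{- 2 x} \cos{\left(x \right)} = f(x).

An antiderivative is F(x) = - \frac{2 \left(- \sin{\left(x \right)} + 2 \cos{\left(x \right)}\right) e^{- 2 x}}{5}.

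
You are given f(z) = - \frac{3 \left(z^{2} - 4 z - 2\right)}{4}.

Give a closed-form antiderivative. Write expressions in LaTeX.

Whatever form F(z) takes, F'(z) = f(z) is non-negotiable.
Check: d/dz[\frac{z \left(- z^{2} + 6 z + 6\right)}{4}] = - \frac{3 z^{2}}{4} + 3 z + \frac{3}{2}, which equals f(z).

An antiderivative is F(z) = \frac{z \left(- z^{2} + 6 z + 6\right)}{4}.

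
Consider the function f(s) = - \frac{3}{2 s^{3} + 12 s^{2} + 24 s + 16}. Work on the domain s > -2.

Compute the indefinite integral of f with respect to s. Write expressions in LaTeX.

F(s) = \frac{3}{4 s^{2} + 16 s + 16} + C

A candidate is checked by its d/ds: the result must match f(s).
Check: d/ds[\frac{3}{4 s^{2} + 16 s + 16}] = - \frac{3}{2 s^{3} + 12 s^{2} + 24 s + 16} = f(s).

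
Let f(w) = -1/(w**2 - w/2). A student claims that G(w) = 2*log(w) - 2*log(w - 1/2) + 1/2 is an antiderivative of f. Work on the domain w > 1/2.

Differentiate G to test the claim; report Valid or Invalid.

Valid: G'(w) = f(w).

d/dw[G] = -2/(2*w**2 - w)
This equals f(w) exactly, so the claim holds.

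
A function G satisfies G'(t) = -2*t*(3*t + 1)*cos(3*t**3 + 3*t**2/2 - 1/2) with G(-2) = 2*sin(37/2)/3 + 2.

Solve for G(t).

G(t) = -2*(sin(3*t**3 + 3*t**2/2 - 1/2) - 3)/3

The substitution u = 3*t**3 + 3*t**2/2 - 1/2 works: G'(t) is exactly (dG/du)*(du/dt) for that inner function.
A general antiderivative is -2*sin(3*t**3 + 3*t**2/2 - 1/2)/3 + C.
The condition gives C = 2*sin(37/2)/3 + 2 - (2*sin(37/2)/3) = 2.
So G(t) = -2*(sin(3*t**3 + 3*t**2/2 - 1/2) - 3)/3.
Check: d/dt[-2*(sin(3*t**3 + 3*t**2/2 - 1/2) - 3)/3] = -6*t**2*cos(3*t**3 + 3*t**2/2 - 1/2) - 2*t*cos(3*t**3 + 3*t**2/2 - 1/2), which equals G'(t).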